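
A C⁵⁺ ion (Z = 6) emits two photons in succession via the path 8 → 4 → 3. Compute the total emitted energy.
46.77 eV

The energy levels of C⁵⁺ are E_n = -13.6057 × 6² / n² eV.

First transition (8 → 4):
ΔE₁ = |E_4 - E_8|
ΔE₁ = |-30.61282500 - (-7.65320625)| = 22.95962 eV

Second transition (4 → 3):
ΔE₂ = |E_3 - E_4|
ΔE₂ = |-54.42280000 - (-30.61282500)| = 23.80998 eV

Total energy released:
E_total = ΔE₁ + ΔE₂ = 22.95962 + 23.80998 = 46.77 eV

Note: This equals the direct transition 8 → 3: 46.77 eV ✓
Energy is conserved regardless of the path taken.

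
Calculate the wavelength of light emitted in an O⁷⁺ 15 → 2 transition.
5.7985 nm

First, find the transition energy using E_n = -13.6057 Z² / n² eV:
E_15 = -13.6057 × 8² / 15² = -3.870066 eV
E_2 = -13.6057 × 8² / 2² = -217.691200 eV

Photon energy: |ΔE| = |E_2 - E_15| = 213.821134 eV

Convert to wavelength using E = hc/λ with hc = 1239.84 eV·nm:
λ = hc/E = 1239.84 eV·nm / 213.821134 eV
λ = 5.7985 nm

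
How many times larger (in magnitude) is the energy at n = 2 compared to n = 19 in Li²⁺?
90.2500

Using E_n = -13.6057 Z² / n² eV with Z = 3:

E_2 = -13.6057 × 3² / 2² = -122.4513 / 4 = -30.6128250000 eV
E_19 = -13.6057 × 3² / 19² = -122.4513 / 361 = -0.3392002770 eV

The ratio is:
E_2/E_19 = (-30.6128250000) / (-0.3392002770)
E_2/E_19 = (-122.4513/4) / (-122.4513/361)
E_2/E_19 = 361/4
E_2/E_19 = 90.2500
(Note: the Z² factors cancel in the ratio.)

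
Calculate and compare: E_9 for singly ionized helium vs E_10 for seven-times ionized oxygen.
O⁷⁺ at n = 10 (E = -8.708 eV)

Using E_n = -13.6057 Z² / n² eV:

He⁺ (Z = 2) at n = 9:
E = -13.6057 × 2² / 9² = -13.6057 × 4 / 81 = -0.671886 eV

O⁷⁺ (Z = 8) at n = 10:
E = -13.6057 × 8² / 10² = -13.6057 × 64 / 100 = -8.707648 eV

Since -8.707648 eV < -0.671886 eV,
O⁷⁺ at n = 10 is more tightly bound (requires more energy to ionize).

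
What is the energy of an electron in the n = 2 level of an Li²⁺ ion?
-30.61283 eV

For hydrogen-like ions, the energy levels scale with Z²:
E_n = -13.6057 Z² / n² eV

For Li²⁺ (Z = 3) at n = 2:
E_2 = -13.6057 × 3² / 2²
E_2 = -13.6057 × 9 / 4
E_2 = -122.4513 / 4
E_2 = -30.61283 eV

The energy is 9 times more negative than hydrogen at the same n due to the stronger nuclear charge.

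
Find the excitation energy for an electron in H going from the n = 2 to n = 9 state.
3.2335 eV

The energy levels of a hydrogen-like atom are E_n = -13.6057 eV / n².

Energy at n = 2: E_2 = -13.6057 / 2² = -3.4014250 eV
Energy at n = 9: E_9 = -13.6057 / 9² = -0.1679716 eV

The excitation energy is the difference:
ΔE = E_9 - E_2
ΔE = -0.1679716 - (-3.4014250)
ΔE = 3.2335 eV

Since this is positive, energy must be absorbed (photon absorption).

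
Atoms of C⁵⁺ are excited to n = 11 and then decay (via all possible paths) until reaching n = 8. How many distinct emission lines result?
6

The electron can occupy levels n = 8, 9, ..., 11 during de-excitation — that is m = 11 - 8 + 1 = 4 distinct levels.

The number of distinct spectral lines equals the number of ways to choose 2 of these m levels (each pair gives one possible emission transition):

Number of lines = m(m-1)/2 = 4×3/2 = 6

These correspond to all possible transitions between the 4 levels:
11 → 10, 11 → 9, 11 → 8, 10 → 9, 10 → 8, 9 → 8

Each transition produces a photon with a unique energy (and thus wavelength). This count does not depend on Z.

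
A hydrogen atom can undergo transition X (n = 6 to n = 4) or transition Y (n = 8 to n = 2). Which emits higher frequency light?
8 → 2

Calculate the energy for each transition:

Transition 6 → 4:
ΔE₁ = |E_4 - E_6| = |-13.6057/4² - (-13.6057/6²)|
ΔE₁ = |-0.8503562500 - (-0.3779361111)| = 0.4724201 eV

Transition 8 → 2:
ΔE₂ = |E_2 - E_8| = |-13.6057/2² - (-13.6057/8²)|
ΔE₂ = |-3.4014250000 - (-0.2125890625)| = 3.1888359 eV

Since 3.1888359 eV > 0.4724201 eV, the transition 8 → 2 emits the more energetic photon.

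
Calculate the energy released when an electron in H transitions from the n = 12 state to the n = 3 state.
1.417260 eV

The energy levels are E_n = -13.6057 eV / n².

Energy at n = 12: E_12 = -13.6057 / 12² = -0.094484028 eV
Energy at n = 3: E_3 = -13.6057 / 3² = -1.511744444 eV

For emission (electron falling to lower state), the photon energy is:
E_photon = E_12 - E_3 = |-0.094484028 - (-1.511744444)|
E_photon = 1.417260 eV

This energy is carried away by the emitted photon.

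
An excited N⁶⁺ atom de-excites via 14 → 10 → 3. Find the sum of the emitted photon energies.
70.674053 eV

The energy levels of N⁶⁺ are E_n = -13.6057 × 7² / n² eV.

First transition (14 → 10):
ΔE₁ = |E_10 - E_14|
ΔE₁ = |-6.666793000000 - (-3.401425000000)| = 3.265368000 eV

Second transition (10 → 3):
ΔE₂ = |E_3 - E_10|
ΔE₂ = |-74.075477777778 - (-6.666793000000)| = 67.408684778 eV

Total energy released:
E_total = ΔE₁ + ΔE₂ = 3.265368000 + 67.408684778 = 70.674053 eV

Note: This equals the direct transition 14 → 3: 70.674053 eV ✓
Energy is conserved regardless of the path taken.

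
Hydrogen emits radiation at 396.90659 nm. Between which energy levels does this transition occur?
n = 7 → n = 2

First, find the photon energy from the wavelength (hc = 1239.84 eV·nm):
E = hc/λ = 1239.84 eV·nm / 396.90659 nm = 3.1237577 eV

The energy levels of hydrogen satisfy E_n = -13.6057 / n² eV, so an emission n_i → n_f releases
ΔE = 13.6057 × (1/n_f² − 1/n_i²) eV.

Setting ΔE equal to the photon energy:
1/n_f² − 1/n_i² = 3.1237577 / 13.6057 = 0.22959184

Since 1/n_i² must be positive, we need 1/n_f² > 0.22959184, i.e. n_f ≤ 2. For each allowed n_f, solve n_i = (1/n_f² − 0.22959184)^(−1/2) and check whether it is a whole number:
  n_f = 1: 1/n_i² = 1.00000000 − 0.22959184 = 0.77040816 → n_i = 1.139  (not an integer) ✗
  n_f = 2: 1/n_i² = 0.25000000 − 0.22959184 = 0.02040816 → n_i = 7.000  → integer, n_i = 7 ✓

Only n_f = 2 gives an integer upper level, n_i = 7.

The transition is from n = 7 to n = 2 (emission).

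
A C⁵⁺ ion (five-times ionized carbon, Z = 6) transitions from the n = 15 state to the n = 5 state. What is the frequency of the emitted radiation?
4.21100e+15 Hz

First, find the transition energy:
E_15 = -13.6057 × 6² / 15² = -2.1769120 eV
E_5 = -13.6057 × 6² / 5² = -19.5922080 eV
|ΔE| = |E_5 - E_15| = 17.4152960 eV

Convert to Joules: E = 17.4152960 eV × (1.602177 × 10⁻¹⁹ J/eV) = 2.7902387e-18 J

Using E = hf:
f = E/h = 2.7902387e-18 J / (6.62607 × 10⁻³⁴ J·s)
f = 4.21100e+15 Hz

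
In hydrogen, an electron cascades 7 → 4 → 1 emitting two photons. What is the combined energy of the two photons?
13.32803 eV

The energy levels of hydrogen are E_n = -13.6057 / n² eV.

First transition (7 → 4):
ΔE₁ = |E_4 - E_7|
ΔE₁ = |-0.85035625000 - (-0.27766734694)| = 0.57268890 eV

Second transition (4 → 1):
ΔE₂ = |E_1 - E_4|
ΔE₂ = |-13.60570000000 - (-0.85035625000)| = 12.75534375 eV

Total energy released:
E_total = ΔE₁ + ΔE₂ = 0.57268890 + 12.75534375 = 13.32803 eV

Note: This equals the direct transition 7 → 1: 13.32803 eV ✓
Energy is conserved regardless of the path taken.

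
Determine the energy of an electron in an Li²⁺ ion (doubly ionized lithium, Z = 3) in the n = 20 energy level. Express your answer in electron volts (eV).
-0.306 eV

The energy levels of a hydrogen-like atom are given by:
E_n = -13.6057 Z² / n² eV  (with Z = 3 for Li²⁺)

For n = 20:
E_20 = -13.6057 × 3² / 20²
E_20 = -13.6057 × 9 / 400
E_20 = -0.306 eV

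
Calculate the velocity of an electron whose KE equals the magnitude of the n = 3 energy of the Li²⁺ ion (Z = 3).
2.18769e+06 m/s (or 0.730% of c)

The binding energy at n = 3 for Li²⁺ is:
E_3 = -13.6057 × 3²/3² = -13.6057000 eV
|E_3| = 13.6057000 eV

Convert to Joules:
KE = 13.6057000 eV × (1.602177 × 10⁻¹⁹ J/eV) = 2.1798740e-18 J

Using KE = ½mv²:
v = √(2·KE/m_e)
v = √(2 × 2.1798740e-18 J / 9.10938 × 10⁻³¹ kg)
v = 2.18769e+06 m/s

This is approximately 0.730% the speed of light.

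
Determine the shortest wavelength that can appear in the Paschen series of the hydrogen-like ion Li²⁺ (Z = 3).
91.12651 nm

The series limit corresponds to the transition from n = ∞ to n = 3.
This is the highest energy (shortest wavelength) transition in the Paschen series.

E_∞ = 0 eV
E_3 = -13.6057 × 3² / 3² = -13.6057000 eV

Energy at series limit:
ΔE = E_∞ - E_3 = 0 - (-13.6057000) = 13.6057000 eV
λ = hc/E = 1239.84 eV·nm / 13.6057000 eV = 91.12651 nm

This energy equals the ionization energy from the n = 3 state of Li²⁺.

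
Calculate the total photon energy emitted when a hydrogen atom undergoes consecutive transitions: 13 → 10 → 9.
0.0875 eV

The energy levels of hydrogen are E_n = -13.6057 / n² eV.

First transition (13 → 10):
ΔE₁ = |E_10 - E_13|
ΔE₁ = |-0.1360570000 - (-0.0805071006)| = 0.0555499 eV

Second transition (10 → 9):
ΔE₂ = |E_9 - E_10|
ΔE₂ = |-0.1679716049 - (-0.1360570000)| = 0.0319146 eV

Total energy released:
E_total = ΔE₁ + ΔE₂ = 0.0555499 + 0.0319146 = 0.0875 eV

Note: This equals the direct transition 13 → 9: 0.0875 eV ✓
Energy is conserved regardless of the path taken.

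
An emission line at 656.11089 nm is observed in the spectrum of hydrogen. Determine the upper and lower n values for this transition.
n = 3 → n = 2

First, find the photon energy from the wavelength (hc = 1239.84 eV·nm):
E = hc/λ = 1239.84 eV·nm / 656.11089 nm = 1.8896806 eV

The energy levels of hydrogen satisfy E_n = -13.6057 / n² eV, so an emission n_i → n_f releases
ΔE = 13.6057 × (1/n_f² − 1/n_i²) eV.

Setting ΔE equal to the photon energy:
1/n_f² − 1/n_i² = 1.8896806 / 13.6057 = 0.13888889

Since 1/n_i² must be positive, we need 1/n_f² > 0.13888889, i.e. n_f ≤ 2. For each allowed n_f, solve n_i = (1/n_f² − 0.13888889)^(−1/2) and check whether it is a whole number:
  n_f = 1: 1/n_i² = 1.00000000 − 0.13888889 = 0.86111111 → n_i = 1.078  (not an integer) ✗
  n_f = 2: 1/n_i² = 0.25000000 − 0.13888889 = 0.11111111 → n_i = 3.000  → integer, n_i = 3 ✓

Only n_f = 2 gives an integer upper level, n_i = 3.

The transition is from n = 3 to n = 2 (emission).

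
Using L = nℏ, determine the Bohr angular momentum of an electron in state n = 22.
2.32e-33 J·s (or 22ℏ)

In the Bohr model, angular momentum is quantized:
L = nℏ

where ℏ = h/(2π) = 1.0546e-34 J·s

For n = 22:
L = 22 × 1.0546e-34 J·s
L = 2.32e-33 J·s

This can also be written as L = 22ℏ.
The angular momentum is an integer multiple of the reduced Planck constant.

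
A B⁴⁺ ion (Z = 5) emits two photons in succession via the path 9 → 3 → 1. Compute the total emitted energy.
335.943210 eV

The energy levels of B⁴⁺ are E_n = -13.6057 × 5² / n² eV.

First transition (9 → 3):
ΔE₁ = |E_3 - E_9|
ΔE₁ = |-37.793611111111 - (-4.199290123457)| = 33.594320988 eV

Second transition (3 → 1):
ΔE₂ = |E_1 - E_3|
ΔE₂ = |-340.142500000000 - (-37.793611111111)| = 302.348888889 eV

Total energy released:
E_total = ΔE₁ + ΔE₂ = 33.594320988 + 302.348888889 = 335.943210 eV

Note: This equals the direct transition 9 → 1: 335.943210 eV ✓
Energy is conserved regardless of the path taken.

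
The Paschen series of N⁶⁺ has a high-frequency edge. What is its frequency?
1.791e+16 Hz

The series limit corresponds to the transition from n = ∞ to n = 3.
This is the highest energy (shortest wavelength) transition in the Paschen series.

E_∞ = 0 eV
E_3 = -13.6057 × 7² / 3² = -74.07547778 eV

Energy at series limit:
ΔE = E_∞ - E_3 = 0 - (-74.07547778) = 74.07547778 eV
E = 74.07547778 eV × (1.602177 × 10⁻¹⁹ J/eV) = 1.18682e-17 J
f = E/h = 1.18682e-17 J / (6.62607 × 10⁻³⁴ J·s) = 1.791e+16 Hz

This energy equals the ionization energy from the n = 3 state of N⁶⁺.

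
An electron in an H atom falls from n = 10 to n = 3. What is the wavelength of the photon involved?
901.2512 nm

First, find the transition energy using E_n = -13.6057 / n² eV:
E_10 = -13.6057 / 10² = -0.13605700 eV
E_3 = -13.6057 / 3² = -1.51174444 eV

Photon energy: |ΔE| = |E_3 - E_10| = 1.37568744 eV

Convert to wavelength using E = hc/λ with hc = 1239.84 eV·nm:
λ = hc/E = 1239.84 eV·nm / 1.37568744 eV
λ = 901.2512 nm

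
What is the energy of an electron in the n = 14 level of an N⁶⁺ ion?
-3.401 eV

For hydrogen-like ions, the energy levels scale with Z²:
E_n = -13.6057 Z² / n² eV

For N⁶⁺ (Z = 7) at n = 14:
E_14 = -13.6057 × 7² / 14²
E_14 = -13.6057 × 49 / 196
E_14 = -666.6793 / 196
E_14 = -3.401 eV

The energy is 49 times more negative than hydrogen at the same n due to the stronger nuclear charge.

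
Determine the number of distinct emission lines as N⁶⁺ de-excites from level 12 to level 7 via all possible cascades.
15

The electron can occupy levels n = 7, 8, ..., 12 during de-excitation — that is m = 12 - 7 + 1 = 6 distinct levels.

The number of distinct spectral lines equals the number of ways to choose 2 of these m levels (each pair gives one possible emission transition):

Number of lines = m(m-1)/2 = 6×5/2 = 15

These correspond to all possible transitions between the 6 levels:
12 → 11, 12 → 10, 12 → 9, 12 → 8, 12 → 7, 11 → 10, 11 → 9, 11 → 8...

Each transition produces a photon with a unique energy (and thus wavelength). This count does not depend on Z.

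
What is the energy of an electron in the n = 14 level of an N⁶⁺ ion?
-3.40143 eV

For hydrogen-like ions, the energy levels scale with Z²:
E_n = -13.6057 Z² / n² eV

For N⁶⁺ (Z = 7) at n = 14:
E_14 = -13.6057 × 7² / 14²
E_14 = -13.6057 × 49 / 196
E_14 = -666.6793 / 196
E_14 = -3.40143 eV

The energy is 49 times more negative than hydrogen at the same n due to the stronger nuclear charge.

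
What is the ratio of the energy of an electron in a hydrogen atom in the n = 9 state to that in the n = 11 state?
1.493827

Using E_n = -13.6057 Z² / n² eV with Z = 1:

E_9 = -13.6057 / 9² = -13.6057 / 81 = -0.167971604938 eV
E_11 = -13.6057 / 11² = -13.6057 / 121 = -0.112443801653 eV

The ratio is:
E_9/E_11 = (-0.167971604938) / (-0.112443801653)
E_9/E_11 = (-13.6057/81) / (-13.6057/121)
E_9/E_11 = 121/81
E_9/E_11 = 1.493827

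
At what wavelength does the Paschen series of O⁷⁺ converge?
12.815 nm

The series limit corresponds to the transition from n = ∞ to n = 3.
This is the highest energy (shortest wavelength) transition in the Paschen series.

E_∞ = 0 eV
E_3 = -13.6057 × 8² / 3² = -96.75164 eV

Energy at series limit:
ΔE = E_∞ - E_3 = 0 - (-96.75164) = 96.75164 eV
λ = hc/E = 1239.84 eV·nm / 96.75164 eV = 12.815 nm

This energy equals the ionization energy from the n = 3 state of O⁷⁺.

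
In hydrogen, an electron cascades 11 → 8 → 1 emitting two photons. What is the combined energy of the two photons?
13.49 eV

The energy levels of hydrogen are E_n = -13.6057 / n² eV.

First transition (11 → 8):
ΔE₁ = |E_8 - E_11|
ΔE₁ = |-0.21258906 - (-0.11244380)| = 0.10015 eV

Second transition (8 → 1):
ΔE₂ = |E_1 - E_8|
ΔE₂ = |-13.60570000 - (-0.21258906)| = 13.39311 eV

Total energy released:
E_total = ΔE₁ + ΔE₂ = 0.10015 + 13.39311 = 13.49 eV

Note: This equals the direct transition 11 → 1: 13.49 eV ✓
Energy is conserved regardless of the path taken.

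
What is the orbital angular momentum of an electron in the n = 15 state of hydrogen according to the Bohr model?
1.58186e-33 J·s (or 15ℏ)

In the Bohr model, angular momentum is quantized:
L = nℏ

where ℏ = h/(2π) = 1.0545718e-34 J·s

For n = 15:
L = 15 × 1.0545718e-34 J·s
L = 1.58186e-33 J·s

This can also be written as L = 15ℏ.
The angular momentum is an integer multiple of the reduced Planck constant.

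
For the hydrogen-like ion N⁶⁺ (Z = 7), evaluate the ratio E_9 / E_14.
2.41975

Using E_n = -13.6057 Z² / n² eV with Z = 7:

E_9 = -13.6057 × 7² / 9² = -666.6793 / 81 = -8.23060864198 eV
E_14 = -13.6057 × 7² / 14² = -666.6793 / 196 = -3.40142500000 eV

The ratio is:
E_9/E_14 = (-8.23060864198) / (-3.40142500000)
E_9/E_14 = (-666.6793/81) / (-666.6793/196)
E_9/E_14 = 196/81
E_9/E_14 = 2.41975
(Note: the Z² factors cancel in the ratio.)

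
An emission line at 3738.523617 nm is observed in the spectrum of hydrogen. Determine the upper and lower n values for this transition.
n = 8 → n = 5

First, find the photon energy from the wavelength (hc = 1239.84 eV·nm):
E = hc/λ = 1239.84 eV·nm / 3738.523617 nm = 0.33163894 eV

The energy levels of hydrogen satisfy E_n = -13.6057 / n² eV, so an emission n_i → n_f releases
ΔE = 13.6057 × (1/n_f² − 1/n_i²) eV.

Setting ΔE equal to the photon energy:
1/n_f² − 1/n_i² = 0.33163894 / 13.6057 = 0.024375000

Since 1/n_i² must be positive, we need 1/n_f² > 0.024375000, i.e. n_f ≤ 6. For each allowed n_f, solve n_i = (1/n_f² − 0.024375000)^(−1/2) and check whether it is a whole number:
  n_f = 1: 1/n_i² = 1.000000000 − 0.024375000 = 0.975625000 → n_i = 1.012  (not an integer) ✗
  n_f = 2: 1/n_i² = 0.250000000 − 0.024375000 = 0.225625000 → n_i = 2.105  (not an integer) ✗
  n_f = 3: 1/n_i² = 0.111111111 − 0.024375000 = 0.086736111 → n_i = 3.395  (not an integer) ✗
  n_f = 4: 1/n_i² = 0.062500000 − 0.024375000 = 0.038125000 → n_i = 5.121  (not an integer) ✗
  n_f = 5: 1/n_i² = 0.040000000 − 0.024375000 = 0.015625000 → n_i = 8.000  → integer, n_i = 8 ✓
  n_f = 6: 1/n_i² = 0.027777778 − 0.024375000 = 0.003402778 → n_i = 17.143  (not an integer) ✗

Only n_f = 5 gives an integer upper level, n_i = 8.

The transition is from n = 8 to n = 5 (emission).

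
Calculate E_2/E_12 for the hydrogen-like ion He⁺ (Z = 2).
36.00

Using E_n = -13.6057 Z² / n² eV with Z = 2:

E_2 = -13.6057 × 2² / 2² = -54.4228 / 4 = -13.60570000 eV
E_12 = -13.6057 × 2² / 12² = -54.4228 / 144 = -0.37793611 eV

The ratio is:
E_2/E_12 = (-13.60570000) / (-0.37793611)
E_2/E_12 = (-54.4228/4) / (-54.4228/144)
E_2/E_12 = 144/4
E_2/E_12 = 36.00
(Note: the Z² factors cancel in the ratio.)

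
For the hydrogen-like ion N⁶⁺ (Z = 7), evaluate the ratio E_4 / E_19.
22.5625

Using E_n = -13.6057 Z² / n² eV with Z = 7:

E_4 = -13.6057 × 7² / 4² = -666.6793 / 16 = -41.66745625 eV
E_19 = -13.6057 × 7² / 19² = -666.6793 / 361 = -1.84675706 eV

The ratio is:
E_4/E_19 = (-41.66745625) / (-1.84675706)
E_4/E_19 = (-666.6793/16) / (-666.6793/361)
E_4/E_19 = 361/16
E_4/E_19 = 22.5625
(Note: the Z² factors cancel in the ratio.)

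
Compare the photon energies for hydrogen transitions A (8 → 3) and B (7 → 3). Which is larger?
8 → 3

Calculate the energy for each transition:

Transition 8 → 3:
ΔE₁ = |E_3 - E_8| = |-13.6057/3² - (-13.6057/8²)|
ΔE₁ = |-1.5117444444 - (-0.2125890625)| = 1.2991554 eV

Transition 7 → 3:
ΔE₂ = |E_3 - E_7| = |-13.6057/3² - (-13.6057/7²)|
ΔE₂ = |-1.5117444444 - (-0.2776673469)| = 1.2340771 eV

Since 1.2991554 eV > 1.2340771 eV, the transition 8 → 3 emits the more energetic photon.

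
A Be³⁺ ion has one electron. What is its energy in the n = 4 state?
-13.606 eV

For hydrogen-like ions, the energy levels scale with Z²:
E_n = -13.6057 Z² / n² eV

For Be³⁺ (Z = 4) at n = 4:
E_4 = -13.6057 × 4² / 4²
E_4 = -13.6057 × 16 / 16
E_4 = -217.6912 / 16
E_4 = -13.606 eV

The energy is 16 times more negative than hydrogen at the same n due to the stronger nuclear charge.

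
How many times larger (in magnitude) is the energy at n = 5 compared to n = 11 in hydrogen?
4.8400

Using E_n = -13.6057 Z² / n² eV with Z = 1:

E_5 = -13.6057 / 5² = -13.6057 / 25 = -0.5442280000 eV
E_11 = -13.6057 / 11² = -13.6057 / 121 = -0.1124438017 eV

The ratio is:
E_5/E_11 = (-0.5442280000) / (-0.1124438017)
E_5/E_11 = (-13.6057/25) / (-13.6057/121)
E_5/E_11 = 121/25
E_5/E_11 = 4.8400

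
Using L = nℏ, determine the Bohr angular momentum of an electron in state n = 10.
1.055e-33 J·s (or 10ℏ)

In the Bohr model, angular momentum is quantized:
L = nℏ

where ℏ = h/(2π) = 1.05457e-34 J·s

For n = 10:
L = 10 × 1.05457e-34 J·s
L = 1.055e-33 J·s

This can also be written as L = 10ℏ.
The angular momentum is an integer multiple of the reduced Planck constant.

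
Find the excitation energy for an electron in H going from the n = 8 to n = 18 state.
0.170596 eV

The energy levels of a hydrogen-like atom are E_n = -13.6057 eV / n².

Energy at n = 8: E_8 = -13.6057 / 8² = -0.212589063 eV
Energy at n = 18: E_18 = -13.6057 / 18² = -0.041992901 eV

The excitation energy is the difference:
ΔE = E_18 - E_8
ΔE = -0.041992901 - (-0.212589063)
ΔE = 0.170596 eV

Since this is positive, energy must be absorbed (photon absorption).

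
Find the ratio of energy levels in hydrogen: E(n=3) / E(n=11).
13.444

Using E_n = -13.6057 Z² / n² eV with Z = 1:

E_3 = -13.6057 / 3² = -13.6057 / 9 = -1.511744444 eV
E_11 = -13.6057 / 11² = -13.6057 / 121 = -0.112443802 eV

The ratio is:
E_3/E_11 = (-1.511744444) / (-0.112443802)
E_3/E_11 = (-13.6057/9) / (-13.6057/121)
E_3/E_11 = 121/9
E_3/E_11 = 13.444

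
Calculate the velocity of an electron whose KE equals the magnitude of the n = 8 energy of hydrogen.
2.7346e+05 m/s (or 0.0912% of c)

The binding energy at n = 8 for hydrogen is:
E_8 = -13.6057/8² = -0.21258906 eV
|E_8| = 0.21258906 eV

Convert to Joules:
KE = 0.21258906 eV × (1.602177 × 10⁻¹⁹ J/eV) = 3.406053e-20 J

Using KE = ½mv²:
v = √(2·KE/m_e)
v = √(2 × 3.406053e-20 J / 9.10938 × 10⁻³¹ kg)
v = 2.7346e+05 m/s

This is approximately 0.0912% the speed of light.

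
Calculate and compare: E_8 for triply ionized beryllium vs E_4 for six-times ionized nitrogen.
N⁶⁺ at n = 4 (E = -41.667456 eV)

Using E_n = -13.6057 Z² / n² eV:

Be³⁺ (Z = 4) at n = 8:
E = -13.6057 × 4² / 8² = -13.6057 × 16 / 64 = -3.401425000 eV

N⁶⁺ (Z = 7) at n = 4:
E = -13.6057 × 7² / 4² = -13.6057 × 49 / 16 = -41.667456250 eV

Since -41.667456250 eV < -3.401425000 eV,
N⁶⁺ at n = 4 is more tightly bound (requires more energy to ionize).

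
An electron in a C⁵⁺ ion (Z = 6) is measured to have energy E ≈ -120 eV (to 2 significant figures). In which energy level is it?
n = 2

The exact energy levels follow E_n = -13.6057 Z² / n² eV with Z = 6.

The measured value (-120 eV) is reported to only 2 significant figures, so we must test candidate n values and see which one matches to that precision.

Candidate energies:
  n = 1:  E = -13.6057 × 6² / 1² = -489.80520 eV
  n = 2:  E = -13.6057 × 6² / 2² = -122.45130 eV  ← matches
  n = 3:  E = -13.6057 × 6² / 3² = -54.42280 eV
  n = 4:  E = -13.6057 × 6² / 4² = -30.61283 eV

Checking against the measurement of -120 eV (2 sig figs), only n = 2 agrees:
E_2 = -122.45130 eV, which rounds to -120 eV ✓

Therefore n = 2.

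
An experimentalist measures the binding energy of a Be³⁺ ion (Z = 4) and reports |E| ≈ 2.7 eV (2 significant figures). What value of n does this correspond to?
n = 9

The exact energy levels follow E_n = -13.6057 Z² / n² eV with Z = 4.

The measured value (-2.7 eV) is reported to only 2 significant figures, so we must test candidate n values and see which one matches to that precision.

Candidate energies:
  n = 7:  E = -13.6057 × 4² / 7² = -4.44268 eV
  n = 8:  E = -13.6057 × 4² / 8² = -3.40143 eV
  n = 9:  E = -13.6057 × 4² / 9² = -2.68755 eV  ← matches
  n = 10:  E = -13.6057 × 4² / 10² = -2.17691 eV
  n = 11:  E = -13.6057 × 4² / 11² = -1.79910 eV

Checking against the measurement of -2.7 eV (2 sig figs), only n = 9 agrees:
E_9 = -2.68755 eV, which rounds to -2.7 eV ✓

Therefore n = 9.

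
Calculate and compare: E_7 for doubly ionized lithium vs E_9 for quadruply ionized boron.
B⁴⁺ at n = 9 (E = -4.199 eV)

Using E_n = -13.6057 Z² / n² eV:

Li²⁺ (Z = 3) at n = 7:
E = -13.6057 × 3² / 7² = -13.6057 × 9 / 49 = -2.499006 eV

B⁴⁺ (Z = 5) at n = 9:
E = -13.6057 × 5² / 9² = -13.6057 × 25 / 81 = -4.199290 eV

Since -4.199290 eV < -2.499006 eV,
B⁴⁺ at n = 9 is more tightly bound (requires more energy to ionize).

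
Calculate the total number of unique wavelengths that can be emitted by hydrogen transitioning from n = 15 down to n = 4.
66

The electron can occupy levels n = 4, 5, ..., 15 during de-excitation — that is m = 15 - 4 + 1 = 12 distinct levels.

The number of distinct spectral lines equals the number of ways to choose 2 of these m levels (each pair gives one possible emission transition):

Number of lines = m(m-1)/2 = 12×11/2 = 66

These correspond to all possible transitions between the 12 levels:
15 → 14, 15 → 13, 15 → 12, 15 → 11, 15 → 10, 15 → 9, 15 → 8, 15 → 7...

Each transition produces a photon with a unique energy (and thus wavelength). This count does not depend on Z.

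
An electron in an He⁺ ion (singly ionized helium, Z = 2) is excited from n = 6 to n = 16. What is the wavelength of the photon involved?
954.34312 nm

First, find the transition energy using E_n = -13.6057 Z² / n² eV:
E_6 = -13.6057 × 2² / 6² = -1.511744444 eV
E_16 = -13.6057 × 2² / 16² = -0.212589063 eV

Photon energy: |ΔE| = |E_16 - E_6| = 1.299155381 eV

Convert to wavelength using E = hc/λ with hc = 1239.84 eV·nm:
λ = hc/E = 1239.84 eV·nm / 1.299155381 eV
λ = 954.34312 nm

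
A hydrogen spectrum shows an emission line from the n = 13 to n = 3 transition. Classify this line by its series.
Paschen series

The spectral series in hydrogen are named based on the final (lower) energy level:
- Lyman series: n_final = 1 (ultraviolet)
- Balmer series: n_final = 2 (visible/near-UV)
- Paschen series: n_final = 3 (infrared)
- Brackett series: n_final = 4 (infrared)
- Pfund series: n_final = 5 (far infrared)

Since this transition ends at n = 3, it belongs to the Paschen series.

For reference, this 13 → 3 line has photon energy
ΔE = 13.6057 eV × (1/3² - 1/13²) = 1.4312373 eV,
corresponding to wavelength λ = hc/ΔE = 1239.84 eV·nm / 1.4312373 eV = 866.271 nm in the infrared region.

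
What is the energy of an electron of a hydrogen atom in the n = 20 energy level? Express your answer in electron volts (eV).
-0.03 eV

The energy levels of a hydrogen-like atom are given by:
E_n = -13.6057 eV / n²

For n = 20:
E_20 = -13.6057 eV / 20²
E_20 = -13.6057 eV / 400
E_20 = -0.03 eV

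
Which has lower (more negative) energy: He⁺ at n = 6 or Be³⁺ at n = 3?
Be³⁺ at n = 3 (E = -24.18791 eV)

Using E_n = -13.6057 Z² / n² eV:

He⁺ (Z = 2) at n = 6:
E = -13.6057 × 2² / 6² = -13.6057 × 4 / 36 = -1.51174444 eV

Be³⁺ (Z = 4) at n = 3:
E = -13.6057 × 4² / 3² = -13.6057 × 16 / 9 = -24.18791111 eV

Since -24.18791111 eV < -1.51174444 eV,
Be³⁺ at n = 3 is more tightly bound (requires more energy to ionize).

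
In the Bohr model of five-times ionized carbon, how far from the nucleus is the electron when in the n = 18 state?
2.8576 nm (or 28.5756 Å)

The Bohr radius formula is:
r_n = n² a₀ / Z

where a₀ = 0.0529177 nm is the Bohr radius.

For C⁵⁺ (Z = 6) at n = 18:
r_18 = 18² × 0.0529177 nm / 6
r_18 = 324 × 0.0529177 nm / 6
r_18 = 17.14533 nm / 6
r_18 = 2.8576 nm

The electron orbits at approximately 2.8576 nm from the nucleus.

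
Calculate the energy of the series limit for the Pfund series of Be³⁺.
8.70765 eV

The series limit corresponds to the transition from n = ∞ to n = 5.
This is the highest energy (shortest wavelength) transition in the Pfund series.

E_∞ = 0 eV
E_5 = -13.6057 × 4² / 5² = -8.70765 eV

Energy at series limit:
ΔE = E_∞ - E_5 = 0 - (-8.70765) = 8.70765 eV

This energy equals the ionization energy from the n = 5 state of Be³⁺.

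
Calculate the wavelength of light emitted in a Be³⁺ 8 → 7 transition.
1190.72 nm

First, find the transition energy using E_n = -13.6057 Z² / n² eV:
E_8 = -13.6057 × 4² / 8² = -3.4014250 eV
E_7 = -13.6057 × 4² / 7² = -4.4426776 eV

Photon energy: |ΔE| = |E_7 - E_8| = 1.0412526 eV

Convert to wavelength using E = hc/λ with hc = 1239.84 eV·nm:
λ = hc/E = 1239.84 eV·nm / 1.0412526 eV
λ = 1190.72 nm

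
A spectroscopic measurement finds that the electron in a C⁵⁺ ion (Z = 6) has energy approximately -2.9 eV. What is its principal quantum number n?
n = 13

The exact energy levels follow E_n = -13.6057 Z² / n² eV with Z = 6.

The measured value (-2.9 eV) is reported to only 2 significant figures, so we must test candidate n values and see which one matches to that precision.

Candidate energies:
  n = 11:  E = -13.6057 × 6² / 11² = -4.047977 eV
  n = 12:  E = -13.6057 × 6² / 12² = -3.401425 eV
  n = 13:  E = -13.6057 × 6² / 13² = -2.898256 eV  ← matches
  n = 14:  E = -13.6057 × 6² / 14² = -2.499006 eV
  n = 15:  E = -13.6057 × 6² / 15² = -2.176912 eV

Checking against the measurement of -2.9 eV (2 sig figs), only n = 13 agrees:
E_13 = -2.898256 eV, which rounds to -2.9 eV ✓

Therefore n = 13.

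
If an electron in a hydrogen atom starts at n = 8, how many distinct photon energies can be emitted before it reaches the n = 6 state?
3

The electron can occupy levels n = 6, 7, ..., 8 during de-excitation — that is m = 8 - 6 + 1 = 3 distinct levels.

The number of distinct spectral lines equals the number of ways to choose 2 of these m levels (each pair gives one possible emission transition):

Number of lines = m(m-1)/2 = 3×2/2 = 3

These correspond to all possible transitions between the 3 levels:
8 → 7, 8 → 6, 7 → 6

Each transition produces a photon with a unique energy (and thus wavelength). This count does not depend on Z.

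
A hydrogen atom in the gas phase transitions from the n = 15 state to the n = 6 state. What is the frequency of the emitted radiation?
7.67630e+13 Hz

First, find the transition energy:
E_15 = -13.6057 / 15² = -0.060469778 eV
E_6 = -13.6057 / 6² = -0.377936111 eV
|ΔE| = |E_6 - E_15| = 0.317466333 eV

Convert to Joules: E = 0.317466333 eV × (1.602177 × 10⁻¹⁹ J/eV) = 5.0863726e-20 J

Using E = hf:
f = E/h = 5.0863726e-20 J / (6.62607 × 10⁻³⁴ J·s)
f = 7.67630e+13 Hz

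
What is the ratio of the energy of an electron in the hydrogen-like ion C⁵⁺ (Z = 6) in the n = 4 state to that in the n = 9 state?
5.062500

Using E_n = -13.6057 Z² / n² eV with Z = 6:

E_4 = -13.6057 × 6² / 4² = -489.8052 / 16 = -30.612825000000 eV
E_9 = -13.6057 × 6² / 9² = -489.8052 / 81 = -6.046977777778 eV

The ratio is:
E_4/E_9 = (-30.612825000000) / (-6.046977777778)
E_4/E_9 = (-489.8052/16) / (-489.8052/81)
E_4/E_9 = 81/16
E_4/E_9 = 5.062500
(Note: the Z² factors cancel in the ratio.)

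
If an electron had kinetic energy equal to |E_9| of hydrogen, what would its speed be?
2.4308e+05 m/s (or 0.0811% of c)

The binding energy at n = 9 for hydrogen is:
E_9 = -13.6057/9² = -0.16797160 eV
|E_9| = 0.16797160 eV

Convert to Joules:
KE = 0.16797160 eV × (1.602177 × 10⁻¹⁹ J/eV) = 2.691202e-20 J

Using KE = ½mv²:
v = √(2·KE/m_e)
v = √(2 × 2.691202e-20 J / 9.10938 × 10⁻³¹ kg)
v = 2.4308e+05 m/s

This is approximately 0.0811% the speed of light.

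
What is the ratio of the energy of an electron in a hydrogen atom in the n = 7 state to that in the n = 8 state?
1.31

Using E_n = -13.6057 Z² / n² eV with Z = 1:

E_7 = -13.6057 / 7² = -13.6057 / 49 = -0.27766735 eV
E_8 = -13.6057 / 8² = -13.6057 / 64 = -0.21258906 eV

The ratio is:
E_7/E_8 = (-0.27766735) / (-0.21258906)
E_7/E_8 = (-13.6057/49) / (-13.6057/64)
E_7/E_8 = 64/49
E_7/E_8 = 1.31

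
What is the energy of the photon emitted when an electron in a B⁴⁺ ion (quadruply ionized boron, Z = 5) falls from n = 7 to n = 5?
6.66 eV

The energy levels are E_n = -13.6057 Z² eV / n².

Energy at n = 7: E_7 = -13.6057 × 5² / 7² = -6.94168 eV
Energy at n = 5: E_5 = -13.6057 × 5² / 5² = -13.60570 eV

For emission (electron falling to lower state), the photon energy is:
E_photon = E_7 - E_5 = |-6.94168 - (-13.60570)|
E_photon = 6.66 eV

This energy is carried away by the emitted photon.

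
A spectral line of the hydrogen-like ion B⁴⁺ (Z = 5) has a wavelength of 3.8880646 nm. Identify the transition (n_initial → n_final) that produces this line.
n = 4 → n = 1

First, find the photon energy from the wavelength (hc = 1239.84 eV·nm):
E = hc/λ = 1239.84 eV·nm / 3.8880646 nm = 318.88359 eV

The energy levels of B⁴⁺ satisfy E_n = -13.6057 × 5² / n² eV, so an emission n_i → n_f releases
ΔE = 13.6057 × 5² × (1/n_f² − 1/n_i²) eV.

Setting ΔE equal to the photon energy:
1/n_f² − 1/n_i² = 318.88359 / (13.6057 × 5²) = 0.93749999

Since 1/n_i² must be positive, we need 1/n_f² > 0.93749999, i.e. n_f ≤ 1. For each allowed n_f, solve n_i = (1/n_f² − 0.93749999)^(−1/2) and check whether it is a whole number:
  n_f = 1: 1/n_i² = 1.00000000 − 0.93749999 = 0.06250001 → n_i = 4.000  → integer, n_i = 4 ✓

Only n_f = 1 gives an integer upper level, n_i = 4.

The transition is from n = 4 to n = 1 (emission).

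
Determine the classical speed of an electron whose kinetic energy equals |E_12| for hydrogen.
1.8231e+05 m/s (or 0.060811% of c)

The binding energy at n = 12 for hydrogen is:
E_12 = -13.6057/12² = -0.094484028 eV
|E_12| = 0.094484028 eV

Convert to Joules:
KE = 0.094484028 eV × (1.602177 × 10⁻¹⁹ J/eV) = 1.513801e-20 J

Using KE = ½mv²:
v = √(2·KE/m_e)
v = √(2 × 1.513801e-20 J / 9.10938 × 10⁻³¹ kg)
v = 1.8231e+05 m/s

This is approximately 0.060811% the speed of light.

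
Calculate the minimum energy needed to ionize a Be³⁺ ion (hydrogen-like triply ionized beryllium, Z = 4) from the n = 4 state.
13.60570 eV

The ionization energy is the energy needed to remove the electron completely (n → ∞).

For a hydrogen-like ion with Z = 4, E_n = -13.6057 Z² / n² eV.

At n = 4: E_4 = -13.6057 × 4² / 4² = -13.60570000 eV
At n = ∞: E_∞ = 0 eV

Ionization energy = E_∞ - E_4 = 0 - (-13.60570000) = 13.60570000 eV
Ionization energy ≈ 13.60570 eV

This is also called the binding energy of the electron in state n = 4.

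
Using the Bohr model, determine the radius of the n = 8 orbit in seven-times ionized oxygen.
0.423342 nm (or 4.233418 Å)

The Bohr radius formula is:
r_n = n² a₀ / Z

where a₀ = 0.052917721 nm is the Bohr radius.

For O⁷⁺ (Z = 8) at n = 8:
r_8 = 8² × 0.052917721 nm / 8
r_8 = 64 × 0.052917721 nm / 8
r_8 = 3.3867341 nm / 8
r_8 = 0.423342 nm

The electron orbits at approximately 0.423342 nm from the nucleus.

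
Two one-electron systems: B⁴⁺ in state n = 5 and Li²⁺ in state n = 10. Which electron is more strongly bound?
B⁴⁺ at n = 5 (E = -13.60570 eV)

Using E_n = -13.6057 Z² / n² eV:

B⁴⁺ (Z = 5) at n = 5:
E = -13.6057 × 5² / 5² = -13.6057 × 25 / 25 = -13.60570000 eV

Li²⁺ (Z = 3) at n = 10:
E = -13.6057 × 3² / 10² = -13.6057 × 9 / 100 = -1.22451300 eV

Since -13.60570000 eV < -1.22451300 eV,
B⁴⁺ at n = 5 is more tightly bound (requires more energy to ionize).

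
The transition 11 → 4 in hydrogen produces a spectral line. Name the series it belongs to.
Brackett series

The spectral series in hydrogen are named based on the final (lower) energy level:
- Lyman series: n_final = 1 (ultraviolet)
- Balmer series: n_final = 2 (visible/near-UV)
- Paschen series: n_final = 3 (infrared)
- Brackett series: n_final = 4 (infrared)
- Pfund series: n_final = 5 (far infrared)

Since this transition ends at n = 4, it belongs to the Brackett series.

For reference, this 11 → 4 line has photon energy
ΔE = 13.6057 eV × (1/4² - 1/11²) = 0.737912448 eV,
corresponding to wavelength λ = hc/ΔE = 1239.84 eV·nm / 0.737912448 eV = 1680.199 nm in the infrared region.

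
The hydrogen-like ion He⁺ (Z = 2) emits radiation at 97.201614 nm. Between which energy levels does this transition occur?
n = 8 → n = 2

First, find the photon energy from the wavelength (hc = 1239.84 eV·nm):
E = hc/λ = 1239.84 eV·nm / 97.201614 nm = 12.755344 eV

The energy levels of He⁺ satisfy E_n = -13.6057 × 2² / n² eV, so an emission n_i → n_f releases
ΔE = 13.6057 × 2² × (1/n_f² − 1/n_i²) eV.

Setting ΔE equal to the photon energy:
1/n_f² − 1/n_i² = 12.755344 / (13.6057 × 2²) = 0.23437500

Since 1/n_i² must be positive, we need 1/n_f² > 0.23437500, i.e. n_f ≤ 2. For each allowed n_f, solve n_i = (1/n_f² − 0.23437500)^(−1/2) and check whether it is a whole number:
  n_f = 1: 1/n_i² = 1.00000000 − 0.23437500 = 0.76562500 → n_i = 1.143  (not an integer) ✗
  n_f = 2: 1/n_i² = 0.25000000 − 0.23437500 = 0.01562500 → n_i = 8.000  → integer, n_i = 8 ✓

Only n_f = 2 gives an integer upper level, n_i = 8.

The transition is from n = 8 to n = 2 (emission).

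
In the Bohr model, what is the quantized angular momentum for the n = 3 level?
3.164e-34 J·s (or 3ℏ)

In the Bohr model, angular momentum is quantized:
L = nℏ

where ℏ = h/(2π) = 1.05457e-34 J·s

For n = 3:
L = 3 × 1.05457e-34 J·s
L = 3.164e-34 J·s

This can also be written as L = 3ℏ.
The angular momentum is an integer multiple of the reduced Planck constant.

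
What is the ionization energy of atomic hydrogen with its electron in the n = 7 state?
0.28 eV

The ionization energy is the energy needed to remove the electron completely (n → ∞).

For hydrogen, E_n = -13.6057 eV / n².

At n = 7: E_7 = -13.6057 / 7² = -0.27767 eV
At n = ∞: E_∞ = 0 eV

Ionization energy = E_∞ - E_7 = 0 - (-0.27767) = 0.27767 eV
Ionization energy ≈ 0.28 eV

This is also called the binding energy of the electron in state n = 7.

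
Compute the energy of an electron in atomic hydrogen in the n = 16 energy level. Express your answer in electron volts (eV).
-0.0531 eV

The energy levels of a hydrogen-like atom are given by:
E_n = -13.6057 eV / n²

For n = 16:
E_16 = -13.6057 eV / 16²
E_16 = -13.6057 eV / 256
E_16 = -0.0531 eV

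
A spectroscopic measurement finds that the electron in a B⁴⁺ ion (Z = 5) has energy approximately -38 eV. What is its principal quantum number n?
n = 3

The exact energy levels follow E_n = -13.6057 Z² / n² eV with Z = 5.

The measured value (-38 eV) is reported to only 2 significant figures, so we must test candidate n values and see which one matches to that precision.

Candidate energies:
  n = 1:  E = -13.6057 × 5² / 1² = -340.14250 eV
  n = 2:  E = -13.6057 × 5² / 2² = -85.03563 eV
  n = 3:  E = -13.6057 × 5² / 3² = -37.79361 eV  ← matches
  n = 4:  E = -13.6057 × 5² / 4² = -21.25891 eV
  n = 5:  E = -13.6057 × 5² / 5² = -13.60570 eV

Checking against the measurement of -38 eV (2 sig figs), only n = 3 agrees:
E_3 = -37.79361 eV, which rounds to -38 eV ✓

Therefore n = 3.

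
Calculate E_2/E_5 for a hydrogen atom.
6.25000

Using E_n = -13.6057 Z² / n² eV with Z = 1:

E_2 = -13.6057 / 2² = -13.6057 / 4 = -3.40142500000 eV
E_5 = -13.6057 / 5² = -13.6057 / 25 = -0.54422800000 eV

The ratio is:
E_2/E_5 = (-3.40142500000) / (-0.54422800000)
E_2/E_5 = (-13.6057/4) / (-13.6057/25)
E_2/E_5 = 25/4
E_2/E_5 = 6.25000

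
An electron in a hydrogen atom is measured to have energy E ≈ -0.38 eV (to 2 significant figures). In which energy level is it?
n = 6

The exact energy levels follow E_n = -13.6057 eV / n².

The measured value (-0.38 eV) is reported to only 2 significant figures, so we must test candidate n values and see which one matches to that precision.

Candidate energies:
  n = 4:  E = -13.6057/4² = -0.85036 eV
  n = 5:  E = -13.6057/5² = -0.54423 eV
  n = 6:  E = -13.6057/6² = -0.37794 eV  ← matches
  n = 7:  E = -13.6057/7² = -0.27767 eV
  n = 8:  E = -13.6057/8² = -0.21259 eV

Checking against the measurement of -0.38 eV (2 sig figs), only n = 6 agrees:
E_6 = -0.37794 eV, which rounds to -0.38 eV ✓

Therefore n = 6.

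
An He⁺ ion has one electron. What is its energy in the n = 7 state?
-1.111 eV

For hydrogen-like ions, the energy levels scale with Z²:
E_n = -13.6057 Z² / n² eV

For He⁺ (Z = 2) at n = 7:
E_7 = -13.6057 × 2² / 7²
E_7 = -13.6057 × 4 / 49
E_7 = -54.4228 / 49
E_7 = -1.111 eV

The energy is 4 times more negative than hydrogen at the same n due to the stronger nuclear charge.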